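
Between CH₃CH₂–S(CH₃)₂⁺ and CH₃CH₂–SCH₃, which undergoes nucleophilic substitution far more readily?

CH₃CH₂–S(CH₃)₂⁺

From CH₃CH₂–SCH₃ the departing group would be RS⁻ (pKₐ(RSH (a thiol)) ≈ 10.5). Moderately basic; rarely leaves without activation.
From CH₃CH₂–S(CH₃)₂⁺ the leaving group is SR'₂ (pKₐ(R'₂SH⁺) ≈ -7). Neutral; leaves from a sulfonium salt (R–SR'₂⁺).
(In practice CH₃CH₂–S(CH₃)₂⁺ is made from CH₃CH₂–SCH₃ by S-methylation with CH₃I, allowing neutral dimethyl sulfide, rather than methanethiolate, to depart.)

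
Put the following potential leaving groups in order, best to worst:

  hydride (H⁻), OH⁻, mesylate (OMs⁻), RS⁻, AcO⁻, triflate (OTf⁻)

Rank by basicity of the departing species: weakest base leaves most easily.
triflate (OTf⁻): pKₐ(CF₃SO₃H (triflic acid)) ≈ -14
mesylate (OMs⁻): pKₐ(CH₃SO₃H (MsOH)) ≈ -1.9
AcO⁻: pKₐ(CH₃COOH) ≈ 4.8 — resonance-stabilised but still a weak base
RS⁻: pKₐ(RSH (a thiol)) ≈ 10.5
OH⁻: pKₐ(H₂O) ≈ 15.7 — strong base; essentially never leaves without prior activation
hydride (H⁻): pKₐ(H₂) ≈ 36

triflate (OTf⁻) > mesylate (OMs⁻) > AcO⁻ > RS⁻ > OH⁻ > hydride (H⁻)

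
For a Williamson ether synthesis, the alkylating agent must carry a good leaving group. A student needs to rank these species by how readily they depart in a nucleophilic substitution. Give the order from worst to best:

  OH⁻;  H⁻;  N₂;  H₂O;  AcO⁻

N₂: no meaningful conjugate acid; N₂ departs as an exceptionally stable neutral molecule
H₂O: pKₐ(H₃O⁺) ≈ -1.7 — neutral; leaves from a protonated alcohol (R–OH₂⁺)
AcO⁻: pKₐ(CH₃COOH) ≈ 4.8 — resonance-stabilised but still a weak base
OH⁻: pKₐ(H₂O) ≈ 15.7 — strong base; essentially never leaves without prior activation
H⁻: pKₐ(H₂) ≈ 36 — extremely strong base; leaves only in special hydride-transfer contexts
The question asks for worst first, so the sequence is read in increasing leaving-group ability.

H⁻ < OH⁻ < AcO⁻ < H₂O < N₂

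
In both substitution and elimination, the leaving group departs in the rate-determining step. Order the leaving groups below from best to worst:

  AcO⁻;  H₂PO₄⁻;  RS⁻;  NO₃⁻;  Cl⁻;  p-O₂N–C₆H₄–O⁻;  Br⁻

Br⁻ > Cl⁻ > NO₃⁻ > H₂PO₄⁻ > AcO⁻ > p-O₂N–C₆H₄–O⁻ > RS⁻

Br⁻: pKₐ(HBr) ≈ -9 — weak base; good leaving group
Cl⁻: pKₐ(HCl) ≈ -7 — moderately weak base
NO₃⁻: pKₐ(HNO₃) ≈ -1.3 — resonance-delocalised over three oxygens
H₂PO₄⁻: pKₐ(H₃PO₄) ≈ 2.1
AcO⁻: pKₐ(CH₃COOH) ≈ 4.8
p-O₂N–C₆H₄–O⁻: pKₐ(p-nitrophenol) ≈ 7.2
RS⁻: pKₐ(RSH (a thiol)) ≈ 10.5 — moderately basic; rarely leaves without activation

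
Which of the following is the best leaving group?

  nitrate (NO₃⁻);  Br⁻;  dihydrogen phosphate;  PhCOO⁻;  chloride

Br⁻: pKₐ(HBr) ≈ -9
chloride: pKₐ(HCl) ≈ -7
nitrate (NO₃⁻): pKₐ(HNO₃) ≈ -1.3
dihydrogen phosphate: pKₐ(H₃PO₄) ≈ 2.1
PhCOO⁻: pKₐ(C₆H₅COOH) ≈ 4.2

Br⁻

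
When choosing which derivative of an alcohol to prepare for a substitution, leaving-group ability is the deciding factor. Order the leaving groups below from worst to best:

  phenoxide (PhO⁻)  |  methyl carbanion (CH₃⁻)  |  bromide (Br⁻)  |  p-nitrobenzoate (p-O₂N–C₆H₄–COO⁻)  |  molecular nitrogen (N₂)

molecular nitrogen (N₂): no meaningful conjugate acid; N₂ departs as an exceptionally stable neutral molecule
bromide (Br⁻): pKₐ(HBr) ≈ -9 — weak base; good leaving group
p-nitrobenzoate (p-O₂N–C₆H₄–COO⁻): pKₐ(p-nitrobenzoic acid) ≈ 3.4
phenoxide (PhO⁻): pKₐ(C₆H₅OH (phenol)) ≈ 10 — resonance into the ring helps, but still a poor LG
methyl carbanion (CH₃⁻): pKₐ(CH₄) ≈ 48
Reversing gives the worst-to-best order requested.

methyl carbanion (CH₃⁻) < phenoxide (PhO⁻) < p-nitrobenzoate (p-O₂N–C₆H₄–COO⁻) < bromide (Br⁻) < molecular nitrogen (N₂)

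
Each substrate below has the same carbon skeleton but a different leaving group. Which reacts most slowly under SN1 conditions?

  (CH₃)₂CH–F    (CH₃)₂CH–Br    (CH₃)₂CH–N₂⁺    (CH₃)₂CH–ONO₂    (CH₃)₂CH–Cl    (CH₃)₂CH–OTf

(CH₃)₂CH–F

Identical carbon frameworks mean the comparison reduces to leaving-group quality.
A good leaving group is a weak base: the lower the pKₐ of its conjugate acid, the more readily it departs.
(CH₃)₂CH–N₂⁺ loses N₂: no meaningful conjugate acid; N₂ departs as an exceptionally stable neutral molecule
(CH₃)₂CH–OTf loses OTf⁻: pKₐ(CF₃SO₃H (triflic acid)) ≈ -14
(CH₃)₂CH–Br loses Br⁻: pKₐ(HBr) ≈ -9
(CH₃)₂CH–Cl loses Cl⁻: pKₐ(HCl) ≈ -7
(CH₃)₂CH–ONO₂ loses NO₃⁻: pKₐ(HNO₃) ≈ -1.3
(CH₃)₂CH–F loses F⁻: pKₐ(HF) ≈ 3.2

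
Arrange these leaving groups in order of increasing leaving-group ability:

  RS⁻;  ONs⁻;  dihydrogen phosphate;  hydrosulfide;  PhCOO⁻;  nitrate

RS⁻ < hydrosulfide < PhCOO⁻ < dihydrogen phosphate < nitrate < ONs⁻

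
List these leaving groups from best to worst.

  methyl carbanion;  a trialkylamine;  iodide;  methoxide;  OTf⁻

A good leaving group is a weak base: the lower the pKₐ of its conjugate acid, the more readily it departs.
OTf⁻: pKₐ(CF₃SO₃H (triflic acid)) ≈ -14 — charge spread over three oxygens and a CF₃ group; the premier leaving group in synthesis
iodide: pKₐ(HI) ≈ -10 — large, highly polarisable; very weak base
a trialkylamine: pKₐ(R'₃NH⁺) ≈ 10.7 — neutral but still a fairly strong base; Hofmann-elimination LG
methoxide: pKₐ(CH₃OH) ≈ 15.5 — strong base; alkoxides do not leave unassisted
methyl carbanion: pKₐ(CH₄) ≈ 48 — unstabilised carbanion; the worst conceivable leaving group

OTf⁻ > iodide > a trialkylamine > methoxide > methyl carbanion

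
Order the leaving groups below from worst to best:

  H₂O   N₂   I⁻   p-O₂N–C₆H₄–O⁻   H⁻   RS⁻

Rank by basicity of the departing species: weakest base leaves most easily.
N₂: no meaningful conjugate acid; N₂ departs as an exceptionally stable neutral molecule
I⁻: pKₐ(HI) ≈ -10
H₂O: pKₐ(H₃O⁺) ≈ -1.7
p-O₂N–C₆H₄–O⁻: pKₐ(p-nitrophenol) ≈ 7.2
RS⁻: pKₐ(RSH (a thiol)) ≈ 10.5
H⁻: pKₐ(H₂) ≈ 36
Reversing gives the worst-to-best order requested.

H⁻ < RS⁻ < p-O₂N–C₆H₄–O⁻ < H₂O < I⁻ < N₂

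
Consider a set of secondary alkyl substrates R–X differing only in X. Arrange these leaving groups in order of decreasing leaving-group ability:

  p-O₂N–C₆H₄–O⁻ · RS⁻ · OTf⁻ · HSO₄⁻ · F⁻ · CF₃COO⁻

OTf⁻ > HSO₄⁻ > CF₃COO⁻ > F⁻ > p-O₂N–C₆H₄–O⁻ > RS⁻

OTf⁻: pKₐ(CF₃SO₃H (triflic acid)) ≈ -14 — charge spread over three oxygens and a CF₃ group; the premier leaving group in synthesis
HSO₄⁻: pKₐ(H₂SO₄) ≈ -3 — conjugate base of a strong mineral acid
CF₃COO⁻: pKₐ(CF₃COOH) ≈ 0.2
F⁻: pKₐ(HF) ≈ 3.2
p-O₂N–C₆H₄–O⁻: pKₐ(p-nitrophenol) ≈ 7.2
RS⁻: pKₐ(RSH (a thiol)) ≈ 10.5 — moderately basic; rarely leaves without activation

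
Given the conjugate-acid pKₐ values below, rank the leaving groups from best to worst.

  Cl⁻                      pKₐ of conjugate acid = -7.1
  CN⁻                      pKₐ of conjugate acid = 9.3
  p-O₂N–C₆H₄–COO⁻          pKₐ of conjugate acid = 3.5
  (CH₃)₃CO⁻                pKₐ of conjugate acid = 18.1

Lower conjugate-acid pKₐ ⇒ weaker base ⇒ better leaving group.
Sorting by the given values: Cl⁻ (-7.1), p-O₂N–C₆H₄–COO⁻ (3.5), CN⁻ (9.3), (CH₃)₃CO⁻ (18.1).

Cl⁻ > p-O₂N–C₆H₄–COO⁻ > CN⁻ > (CH₃)₃CO⁻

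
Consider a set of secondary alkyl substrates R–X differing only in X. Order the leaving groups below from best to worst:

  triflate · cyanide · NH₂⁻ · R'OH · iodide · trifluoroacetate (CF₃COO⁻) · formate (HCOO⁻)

The more stable X⁻ (or X) is on its own — i.e. the weaker a base it is — the better a leaving group it makes.
triflate: pKₐ(CF₃SO₃H (triflic acid)) ≈ -14 — charge spread over three oxygens and a CF₃ group; the premier leaving group in synthesis
iodide: pKₐ(HI) ≈ -10 — large, highly polarisable; very weak base
R'OH: pKₐ(R'OH₂⁺) ≈ -2.4 — neutral; leaves from a protonated ether (an oxonium ion, R–O(H)R'⁺)
trifluoroacetate (CF₃COO⁻): pKₐ(CF₃COOH) ≈ 0.2
formate (HCOO⁻): pKₐ(HCOOH) ≈ 3.8
cyanide: pKₐ(HCN) ≈ 9.2 — sp carbon stabilises the charge somewhat, but still a poor LG
NH₂⁻: pKₐ(NH₃) ≈ 38 — extremely strong base; never a leaving group

triflate > iodide > R'OH > trifluoroacetate (CF₃COO⁻) > formate (HCOO⁻) > cyanide > NH₂⁻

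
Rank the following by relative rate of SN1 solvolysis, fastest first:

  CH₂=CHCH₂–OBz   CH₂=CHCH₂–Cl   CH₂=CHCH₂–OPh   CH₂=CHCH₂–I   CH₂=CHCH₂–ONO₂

CH₂=CHCH₂–I > CH₂=CHCH₂–Cl > CH₂=CHCH₂–ONO₂ > CH₂=CHCH₂–OBz > CH₂=CHCH₂–OPh

With the same alkyl group throughout, only the leaving group differentiates the rates.
The more stable X⁻ (or X) is on its own — i.e. the weaker a base it is — the better a leaving group it makes.
CH₂=CHCH₂–I loses I⁻: pKₐ(HI) ≈ -10
CH₂=CHCH₂–Cl loses Cl⁻: pKₐ(HCl) ≈ -7
CH₂=CHCH₂–ONO₂ loses NO₃⁻: pKₐ(HNO₃) ≈ -1.3
CH₂=CHCH₂–OBz loses PhCOO⁻: pKₐ(C₆H₅COOH) ≈ 4.2
CH₂=CHCH₂–OPh loses PhO⁻: pKₐ(C₆H₅OH (phenol)) ≈ 10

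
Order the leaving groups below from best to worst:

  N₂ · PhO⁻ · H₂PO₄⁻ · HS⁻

N₂: no meaningful conjugate acid; N₂ departs as an exceptionally stable neutral molecule
H₂PO₄⁻: pKₐ(H₃PO₄) ≈ 2.1 — moderate base; biological leaving group after further activation
HS⁻: pKₐ(H₂S) ≈ 7 — larger and more polarisable than the oxygen analogue
PhO⁻: pKₐ(C₆H₅OH (phenol)) ≈ 10 — resonance into the ring helps, but still a poor LG

N₂ > H₂PO₄⁻ > HS⁻ > PhO⁻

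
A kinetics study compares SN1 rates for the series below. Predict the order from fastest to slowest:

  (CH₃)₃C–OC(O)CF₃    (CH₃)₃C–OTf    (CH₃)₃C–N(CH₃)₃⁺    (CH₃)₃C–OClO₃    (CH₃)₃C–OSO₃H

(CH₃)₃C–OTf > (CH₃)₃C–OClO₃ > (CH₃)₃C–OSO₃H > (CH₃)₃C–OC(O)CF₃ > (CH₃)₃C–N(CH₃)₃⁺

Same R in every case — rank the leaving groups.
Leaving-group ability tracks the stability of the departed species; conjugate-acid pKₐ is the usual yardstick (lower pKₐ → better LG).
(CH₃)₃C–OTf loses OTf⁻: pKₐ(CF₃SO₃H (triflic acid)) ≈ -14
(CH₃)₃C–OClO₃ loses ClO₄⁻: pKₐ(HClO₄) ≈ -10
(CH₃)₃C–OSO₃H loses HSO₄⁻: pKₐ(H₂SO₄) ≈ -3
(CH₃)₃C–OC(O)CF₃ loses CF₃COO⁻: pKₐ(CF₃COOH) ≈ 0.2
(CH₃)₃C–N(CH₃)₃⁺ loses NR'₃: pKₐ(R'₃NH⁺) ≈ 10.7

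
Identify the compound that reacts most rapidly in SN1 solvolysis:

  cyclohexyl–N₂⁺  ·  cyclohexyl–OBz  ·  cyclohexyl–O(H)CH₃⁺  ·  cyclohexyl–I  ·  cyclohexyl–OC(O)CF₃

The skeletons are identical, so relative rate is governed entirely by leaving-group ability.
A good leaving group is a weak base: the lower the pKₐ of its conjugate acid, the more readily it departs.
cyclohexyl–N₂⁺ loses N₂: no meaningful conjugate acid; N₂ departs as an exceptionally stable neutral molecule
cyclohexyl–I loses I⁻: pKₐ(HI) ≈ -10
cyclohexyl–O(H)CH₃⁺ loses R'OH: pKₐ(R'OH₂⁺) ≈ -2.4
cyclohexyl–OC(O)CF₃ loses CF₃COO⁻: pKₐ(CF₃COOH) ≈ 0.2
cyclohexyl–OBz loses PhCOO⁻: pKₐ(C₆H₅COOH) ≈ 4.2

cyclohexyl–N₂⁺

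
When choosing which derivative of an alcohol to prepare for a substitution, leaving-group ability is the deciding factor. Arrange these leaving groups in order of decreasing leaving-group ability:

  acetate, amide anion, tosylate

tosylate > acetate > amide anion

tosylate: pKₐ(p-CH₃C₆H₄SO₃H (TsOH)) ≈ -2.8
acetate: pKₐ(CH₃COOH) ≈ 4.8
amide anion: pKₐ(NH₃) ≈ 38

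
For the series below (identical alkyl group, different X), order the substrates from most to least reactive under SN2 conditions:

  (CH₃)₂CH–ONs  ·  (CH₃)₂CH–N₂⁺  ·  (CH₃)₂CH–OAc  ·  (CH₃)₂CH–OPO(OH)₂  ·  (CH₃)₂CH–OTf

(CH₃)₂CH–N₂⁺ > (CH₃)₂CH–OTf > (CH₃)₂CH–ONs > (CH₃)₂CH–OPO(OH)₂ > (CH₃)₂CH–OAc

The skeletons are identical, so relative rate is governed entirely by leaving-group ability.
Rank by basicity of the departing species: weakest base leaves most easily.
(CH₃)₂CH–N₂⁺ loses N₂: no meaningful conjugate acid; N₂ departs as an exceptionally stable neutral molecule
(CH₃)₂CH–OTf loses OTf⁻: pKₐ(CF₃SO₃H (triflic acid)) ≈ -14
(CH₃)₂CH–ONs loses ONs⁻: pKₐ(p-O₂NC₆H₄SO₃H) ≈ -3.5
(CH₃)₂CH–OPO(OH)₂ loses H₂PO₄⁻: pKₐ(H₃PO₄) ≈ 2.1
(CH₃)₂CH–OAc loses AcO⁻: pKₐ(CH₃COOH) ≈ 4.8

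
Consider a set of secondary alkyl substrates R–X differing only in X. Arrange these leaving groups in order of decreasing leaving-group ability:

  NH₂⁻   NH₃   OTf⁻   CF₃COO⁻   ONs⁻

OTf⁻ > ONs⁻ > CF₃COO⁻ > NH₃ > NH₂⁻

Leaving-group ability tracks the stability of the departed species; conjugate-acid pKₐ is the usual yardstick (lower pKₐ → better LG).
OTf⁻: pKₐ(CF₃SO₃H (triflic acid)) ≈ -14
ONs⁻: pKₐ(p-O₂NC₆H₄SO₃H) ≈ -3.5
CF₃COO⁻: pKₐ(CF₃COOH) ≈ 0.2
NH₃: pKₐ(NH₄⁺) ≈ 9.2 — neutral but moderately basic; leaves from R–NH₃⁺
NH₂⁻: pKₐ(NH₃) ≈ 38 — extremely strong base; never a leaving group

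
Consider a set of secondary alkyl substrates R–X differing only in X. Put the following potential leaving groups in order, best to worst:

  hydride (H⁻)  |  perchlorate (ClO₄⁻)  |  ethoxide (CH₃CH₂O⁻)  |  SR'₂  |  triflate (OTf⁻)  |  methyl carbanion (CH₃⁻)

triflate (OTf⁻): pKₐ(CF₃SO₃H (triflic acid)) ≈ -14
perchlorate (ClO₄⁻): pKₐ(HClO₄) ≈ -10
SR'₂: pKₐ(R'₂SH⁺) ≈ -7
ethoxide (CH₃CH₂O⁻): pKₐ(CH₃CH₂OH) ≈ 16
hydride (H⁻): pKₐ(H₂) ≈ 36
methyl carbanion (CH₃⁻): pKₐ(CH₄) ≈ 48

triflate (OTf⁻) > perchlorate (ClO₄⁻) > SR'₂ > ethoxide (CH₃CH₂O⁻) > hydride (H⁻) > methyl carbanion (CH₃⁻)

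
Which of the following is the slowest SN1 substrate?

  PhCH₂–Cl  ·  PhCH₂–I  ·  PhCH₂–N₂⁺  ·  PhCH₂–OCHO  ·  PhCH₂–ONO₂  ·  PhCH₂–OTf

PhCH₂–OCHO

With the same alkyl group throughout, only the leaving group differentiates the rates.
The more stable X⁻ (or X) is on its own — i.e. the weaker a base it is — the better a leaving group it makes.
PhCH₂–N₂⁺ loses N₂: no meaningful conjugate acid; N₂ departs as an exceptionally stable neutral molecule
PhCH₂–OTf loses OTf⁻: pKₐ(CF₃SO₃H (triflic acid)) ≈ -14
PhCH₂–I loses I⁻: pKₐ(HI) ≈ -10
PhCH₂–Cl loses Cl⁻: pKₐ(HCl) ≈ -7
PhCH₂–ONO₂ loses NO₃⁻: pKₐ(HNO₃) ≈ -1.3
PhCH₂–OCHO loses HCOO⁻: pKₐ(HCOOH) ≈ 3.8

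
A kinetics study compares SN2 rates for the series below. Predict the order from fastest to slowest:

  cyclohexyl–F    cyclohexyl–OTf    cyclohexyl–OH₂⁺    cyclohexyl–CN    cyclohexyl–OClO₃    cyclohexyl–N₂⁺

cyclohexyl–N₂⁺ > cyclohexyl–OTf > cyclohexyl–OClO₃ > cyclohexyl–OH₂⁺ > cyclohexyl–F > cyclohexyl–CN

The skeletons are identical, so relative rate is governed entirely by leaving-group ability.
Rank by basicity of the departing species: weakest base leaves most easily.
cyclohexyl–N₂⁺ loses N₂: no meaningful conjugate acid; N₂ departs as an exceptionally stable neutral molecule
cyclohexyl–OTf loses OTf⁻: pKₐ(CF₃SO₃H (triflic acid)) ≈ -14
cyclohexyl–OClO₃ loses ClO₄⁻: pKₐ(HClO₄) ≈ -10
cyclohexyl–OH₂⁺ loses H₂O: pKₐ(H₃O⁺) ≈ -1.7
cyclohexyl–F loses F⁻: pKₐ(HF) ≈ 3.2
cyclohexyl–CN loses CN⁻: pKₐ(HCN) ≈ 9.2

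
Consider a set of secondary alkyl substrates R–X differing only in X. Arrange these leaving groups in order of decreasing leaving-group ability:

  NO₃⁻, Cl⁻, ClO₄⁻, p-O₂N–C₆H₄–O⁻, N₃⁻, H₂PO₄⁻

A good leaving group is a weak base: the lower the pKₐ of its conjugate acid, the more readily it departs.
ClO₄⁻: pKₐ(HClO₄) ≈ -10 — extremely weak base; rarely used for safety reasons
Cl⁻: pKₐ(HCl) ≈ -7
NO₃⁻: pKₐ(HNO₃) ≈ -1.3 — resonance-delocalised over three oxygens
H₂PO₄⁻: pKₐ(H₃PO₄) ≈ 2.1
N₃⁻: pKₐ(HN₃) ≈ 4.7 — linear, resonance-stabilised
p-O₂N–C₆H₄–O⁻: pKₐ(p-nitrophenol) ≈ 7.2 — nitro group delocalises the charge; the classic chromogenic LG

ClO₄⁻ > Cl⁻ > NO₃⁻ > H₂PO₄⁻ > N₃⁻ > p-O₂N–C₆H₄–O⁻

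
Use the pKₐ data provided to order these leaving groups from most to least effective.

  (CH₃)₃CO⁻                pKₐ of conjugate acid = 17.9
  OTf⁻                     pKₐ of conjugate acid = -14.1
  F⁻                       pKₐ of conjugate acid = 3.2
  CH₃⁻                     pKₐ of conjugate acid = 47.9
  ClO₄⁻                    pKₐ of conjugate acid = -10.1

OTf⁻ > ClO₄⁻ > F⁻ > (CH₃)₃CO⁻ > CH₃⁻

Lower conjugate-acid pKₐ ⇒ weaker base ⇒ better leaving group.
Sorting by the given values: OTf⁻ (-14.1), ClO₄⁻ (-10.1), F⁻ (3.2), (CH₃)₃CO⁻ (17.9), CH₃⁻ (47.9).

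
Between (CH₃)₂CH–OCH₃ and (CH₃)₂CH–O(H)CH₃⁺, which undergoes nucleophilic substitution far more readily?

(CH₃)₂CH–O(H)CH₃⁺

From (CH₃)₂CH–OCH₃ the departing group would be CH₃O⁻ (pKₐ(CH₃OH) ≈ 15.5). Strong base; alkoxides do not leave unassisted.
From (CH₃)₂CH–O(H)CH₃⁺ the leaving group is R'OH (pKₐ(R'OH₂⁺) ≈ -2.4). Neutral; leaves from a protonated ether (an oxonium ion, R–O(H)R'⁺).
(In practice (CH₃)₂CH–O(H)CH₃⁺ is made from (CH₃)₂CH–OCH₃ by protonation with concentrated HI, allowing neutral methanol, rather than methoxide, to depart.)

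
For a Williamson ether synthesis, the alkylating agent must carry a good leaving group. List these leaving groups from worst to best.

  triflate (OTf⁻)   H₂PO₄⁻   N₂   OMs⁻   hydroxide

N₂: no meaningful conjugate acid; N₂ departs as an exceptionally stable neutral molecule
triflate (OTf⁻): pKₐ(CF₃SO₃H (triflic acid)) ≈ -14
OMs⁻: pKₐ(CH₃SO₃H (MsOH)) ≈ -1.9 — resonance-delocalised alkanesulfonate
H₂PO₄⁻: pKₐ(H₃PO₄) ≈ 2.1
hydroxide: pKₐ(H₂O) ≈ 15.7 — strong base; essentially never leaves without prior activation
Listed from poorest to best leaving group as asked.

hydroxide < H₂PO₄⁻ < OMs⁻ < triflate (OTf⁻) < N₂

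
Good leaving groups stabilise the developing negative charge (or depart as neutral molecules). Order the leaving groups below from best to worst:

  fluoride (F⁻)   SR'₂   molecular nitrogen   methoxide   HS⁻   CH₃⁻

A good leaving group is a weak base: the lower the pKₐ of its conjugate acid, the more readily it departs.
molecular nitrogen: no meaningful conjugate acid; N₂ departs as an exceptionally stable neutral molecule
SR'₂: pKₐ(R'₂SH⁺) ≈ -7
fluoride (F⁻): pKₐ(HF) ≈ 3.2
HS⁻: pKₐ(H₂S) ≈ 7
methoxide: pKₐ(CH₃OH) ≈ 15.5
CH₃⁻: pKₐ(CH₄) ≈ 48

molecular nitrogen > SR'₂ > fluoride (F⁻) > HS⁻ > methoxide > CH₃⁻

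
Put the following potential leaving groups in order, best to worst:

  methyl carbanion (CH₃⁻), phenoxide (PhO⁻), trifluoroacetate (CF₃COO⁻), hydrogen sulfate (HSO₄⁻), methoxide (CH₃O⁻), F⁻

hydrogen sulfate (HSO₄⁻): pKₐ(H₂SO₄) ≈ -3
trifluoroacetate (CF₃COO⁻): pKₐ(CF₃COOH) ≈ 0.2
F⁻: pKₐ(HF) ≈ 3.2
phenoxide (PhO⁻): pKₐ(C₆H₅OH (phenol)) ≈ 10
methoxide (CH₃O⁻): pKₐ(CH₃OH) ≈ 15.5
methyl carbanion (CH₃⁻): pKₐ(CH₄) ≈ 48

hydrogen sulfate (HSO₄⁻) > trifluoroacetate (CF₃COO⁻) > F⁻ > phenoxide (PhO⁻) > methoxide (CH₃O⁻) > methyl carbanion (CH₃⁻)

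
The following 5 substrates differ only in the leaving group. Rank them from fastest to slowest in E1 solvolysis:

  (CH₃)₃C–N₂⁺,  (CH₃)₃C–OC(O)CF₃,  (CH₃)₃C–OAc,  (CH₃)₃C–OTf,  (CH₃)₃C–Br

Same R in every case — rank the leaving groups.
Leaving-group ability tracks the stability of the departed species; conjugate-acid pKₐ is the usual yardstick (lower pKₐ → better LG).
(CH₃)₃C–N₂⁺ loses N₂: no meaningful conjugate acid; N₂ departs as an exceptionally stable neutral molecule
(CH₃)₃C–OTf loses OTf⁻: pKₐ(CF₃SO₃H (triflic acid)) ≈ -14
(CH₃)₃C–Br loses Br⁻: pKₐ(HBr) ≈ -9
(CH₃)₃C–OC(O)CF₃ loses CF₃COO⁻: pKₐ(CF₃COOH) ≈ 0.2
(CH₃)₃C–OAc loses AcO⁻: pKₐ(CH₃COOH) ≈ 4.8

(CH₃)₃C–N₂⁺ > (CH₃)₃C–OTf > (CH₃)₃C–Br > (CH₃)₃C–OC(O)CF₃ > (CH₃)₃C–OAc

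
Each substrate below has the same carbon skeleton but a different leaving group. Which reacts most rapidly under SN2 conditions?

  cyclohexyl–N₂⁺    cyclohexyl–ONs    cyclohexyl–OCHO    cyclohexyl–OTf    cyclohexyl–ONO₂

cyclohexyl–N₂⁺

The skeletons are identical, so relative rate is governed entirely by leaving-group ability.
Leaving-group ability tracks the stability of the departed species; conjugate-acid pKₐ is the usual yardstick (lower pKₐ → better LG).
cyclohexyl–N₂⁺ loses N₂: no meaningful conjugate acid; N₂ departs as an exceptionally stable neutral molecule
cyclohexyl–OTf loses OTf⁻: pKₐ(CF₃SO₃H (triflic acid)) ≈ -14
cyclohexyl–ONs loses ONs⁻: pKₐ(p-O₂NC₆H₄SO₃H) ≈ -3.5
cyclohexyl–ONO₂ loses NO₃⁻: pKₐ(HNO₃) ≈ -1.3
cyclohexyl–OCHO loses HCOO⁻: pKₐ(HCOOH) ≈ 3.8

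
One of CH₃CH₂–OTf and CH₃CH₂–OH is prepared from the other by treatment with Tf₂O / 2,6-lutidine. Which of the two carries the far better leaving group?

CH₃CH₂–OTf

From CH₃CH₂–OH the departing group would be OH⁻ (pKₐ(H₂O) ≈ 15.7). Strong base; essentially never leaves without prior activation.
From CH₃CH₂–OTf the leaving group is OTf⁻ (pKₐ(CF₃SO₃H (triflic acid)) ≈ -14). Charge spread over three oxygens and a CF₃ group; the premier leaving group in synthesis.
Treatment with Tf₂O / 2,6-lutidine works by converting the hydroxyl into a triflate, making CH₃CH₂–OTf enormously more reactive.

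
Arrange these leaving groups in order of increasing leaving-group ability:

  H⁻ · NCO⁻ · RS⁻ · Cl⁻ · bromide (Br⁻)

H⁻ < RS⁻ < NCO⁻ < Cl⁻ < bromide (Br⁻)

bromide (Br⁻): pKₐ(HBr) ≈ -9
Cl⁻: pKₐ(HCl) ≈ -7
NCO⁻: pKₐ(HOCN) ≈ 3.5
RS⁻: pKₐ(RSH (a thiol)) ≈ 10.5
H⁻: pKₐ(H₂) ≈ 36
The question asks for worst first, so the sequence is read in increasing leaving-group ability.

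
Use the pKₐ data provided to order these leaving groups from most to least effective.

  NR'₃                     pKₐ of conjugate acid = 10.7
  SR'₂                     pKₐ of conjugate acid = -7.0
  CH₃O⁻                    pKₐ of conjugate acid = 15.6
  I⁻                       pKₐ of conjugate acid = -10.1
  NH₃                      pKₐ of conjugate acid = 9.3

I⁻ > SR'₂ > NH₃ > NR'₃ > CH₃O⁻

Lower conjugate-acid pKₐ ⇒ weaker base ⇒ better leaving group.
Sorting by the given values: I⁻ (-10.1), SR'₂ (-7.0), NH₃ (9.3), NR'₃ (10.7), CH₃O⁻ (15.6).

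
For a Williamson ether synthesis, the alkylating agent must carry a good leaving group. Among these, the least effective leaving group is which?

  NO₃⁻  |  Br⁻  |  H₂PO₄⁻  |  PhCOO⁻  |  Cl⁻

PhCOO⁻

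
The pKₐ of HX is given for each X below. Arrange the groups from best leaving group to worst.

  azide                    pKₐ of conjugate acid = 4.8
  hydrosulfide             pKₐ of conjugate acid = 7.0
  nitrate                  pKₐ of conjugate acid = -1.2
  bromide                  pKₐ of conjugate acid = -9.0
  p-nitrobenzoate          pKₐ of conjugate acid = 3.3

Lower conjugate-acid pKₐ ⇒ weaker base ⇒ better leaving group.
Sorting by the given values: bromide (-9.0), nitrate (-1.2), p-nitrobenzoate (3.3), azide (4.8), hydrosulfide (7.0).

bromide > nitrate > p-nitrobenzoate > azide > hydrosulfide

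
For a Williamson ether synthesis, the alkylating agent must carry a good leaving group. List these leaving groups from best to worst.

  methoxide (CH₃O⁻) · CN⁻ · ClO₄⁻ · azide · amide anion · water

ClO₄⁻: pKₐ(HClO₄) ≈ -10
water: pKₐ(H₃O⁺) ≈ -1.7
azide: pKₐ(HN₃) ≈ 4.7
CN⁻: pKₐ(HCN) ≈ 9.2
methoxide (CH₃O⁻): pKₐ(CH₃OH) ≈ 15.5
amide anion: pKₐ(NH₃) ≈ 38

ClO₄⁻ > water > azide > CN⁻ > methoxide (CH₃O⁻) > amide anion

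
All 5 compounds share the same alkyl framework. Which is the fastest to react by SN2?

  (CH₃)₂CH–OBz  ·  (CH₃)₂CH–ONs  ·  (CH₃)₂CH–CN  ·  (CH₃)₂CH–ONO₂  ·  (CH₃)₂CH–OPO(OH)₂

The skeletons are identical, so relative rate is governed entirely by leaving-group ability.
Leaving-group ability tracks the stability of the departed species; conjugate-acid pKₐ is the usual yardstick (lower pKₐ → better LG).
(CH₃)₂CH–ONs loses ONs⁻: pKₐ(p-O₂NC₆H₄SO₃H) ≈ -3.5
(CH₃)₂CH–ONO₂ loses NO₃⁻: pKₐ(HNO₃) ≈ -1.3
(CH₃)₂CH–OPO(OH)₂ loses H₂PO₄⁻: pKₐ(H₃PO₄) ≈ 2.1
(CH₃)₂CH–OBz loses PhCOO⁻: pKₐ(C₆H₅COOH) ≈ 4.2
(CH₃)₂CH–CN loses CN⁻: pKₐ(HCN) ≈ 9.2

(CH₃)₂CH–ONs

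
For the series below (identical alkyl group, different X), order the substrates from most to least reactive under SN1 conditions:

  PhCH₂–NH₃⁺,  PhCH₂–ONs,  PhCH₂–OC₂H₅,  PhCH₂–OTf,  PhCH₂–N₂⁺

With the same alkyl group throughout, only the leaving group differentiates the rates.
The more stable X⁻ (or X) is on its own — i.e. the weaker a base it is — the better a leaving group it makes.
PhCH₂–N₂⁺ loses N₂: no meaningful conjugate acid; N₂ departs as an exceptionally stable neutral molecule
PhCH₂–OTf loses OTf⁻: pKₐ(CF₃SO₃H (triflic acid)) ≈ -14
PhCH₂–ONs loses ONs⁻: pKₐ(p-O₂NC₆H₄SO₃H) ≈ -3.5
PhCH₂–NH₃⁺ loses NH₃: pKₐ(NH₄⁺) ≈ 9.2
PhCH₂–OC₂H₅ loses CH₃CH₂O⁻: pKₐ(CH₃CH₂OH) ≈ 16

PhCH₂–N₂⁺ > PhCH₂–OTf > PhCH₂–ONs > PhCH₂–NH₃⁺ > PhCH₂–OC₂H₅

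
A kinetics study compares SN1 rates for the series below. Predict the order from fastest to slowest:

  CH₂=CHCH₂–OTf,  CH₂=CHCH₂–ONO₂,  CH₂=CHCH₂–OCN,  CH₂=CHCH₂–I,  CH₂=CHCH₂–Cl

CH₂=CHCH₂–OTf > CH₂=CHCH₂–I > CH₂=CHCH₂–Cl > CH₂=CHCH₂–ONO₂ > CH₂=CHCH₂–OCN

With the same alkyl group throughout, only the leaving group differentiates the rates.
A good leaving group is a weak base: the lower the pKₐ of its conjugate acid, the more readily it departs.
CH₂=CHCH₂–OTf loses OTf⁻: pKₐ(CF₃SO₃H (triflic acid)) ≈ -14
CH₂=CHCH₂–I loses I⁻: pKₐ(HI) ≈ -10
CH₂=CHCH₂–Cl loses Cl⁻: pKₐ(HCl) ≈ -7
CH₂=CHCH₂–ONO₂ loses NO₃⁻: pKₐ(HNO₃) ≈ -1.3
CH₂=CHCH₂–OCN loses NCO⁻: pKₐ(HOCN) ≈ 3.5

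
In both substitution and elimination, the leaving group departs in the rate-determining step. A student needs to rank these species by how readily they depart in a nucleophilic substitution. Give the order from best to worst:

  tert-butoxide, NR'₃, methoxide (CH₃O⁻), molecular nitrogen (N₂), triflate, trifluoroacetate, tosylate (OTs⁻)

Leaving-group ability tracks the stability of the departed species; conjugate-acid pKₐ is the usual yardstick (lower pKₐ → better LG).
molecular nitrogen (N₂): no meaningful conjugate acid; N₂ departs as an exceptionally stable neutral molecule
triflate: pKₐ(CF₃SO₃H (triflic acid)) ≈ -14
tosylate (OTs⁻): pKₐ(p-CH₃C₆H₄SO₃H (TsOH)) ≈ -2.8
trifluoroacetate: pKₐ(CF₃COOH) ≈ 0.2
NR'₃: pKₐ(R'₃NH⁺) ≈ 10.7
methoxide (CH₃O⁻): pKₐ(CH₃OH) ≈ 15.5
tert-butoxide: pKₐ(t-BuOH) ≈ 18

molecular nitrogen (N₂) > triflate > tosylate (OTs⁻) > trifluoroacetate > NR'₃ > methoxide (CH₃O⁻) > tert-butoxide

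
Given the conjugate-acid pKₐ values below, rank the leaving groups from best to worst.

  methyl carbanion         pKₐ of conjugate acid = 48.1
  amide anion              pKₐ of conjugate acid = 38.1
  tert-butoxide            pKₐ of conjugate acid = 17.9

tert-butoxide > amide anion > methyl carbanion

Lower conjugate-acid pKₐ ⇒ weaker base ⇒ better leaving group.
Sorting by the given values: tert-butoxide (17.9), amide anion (38.1), methyl carbanion (48.1).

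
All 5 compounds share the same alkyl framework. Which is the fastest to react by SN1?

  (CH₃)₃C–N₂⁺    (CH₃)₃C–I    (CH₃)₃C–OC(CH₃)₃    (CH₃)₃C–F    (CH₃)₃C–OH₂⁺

With the same alkyl group throughout, only the leaving group differentiates the rates.
The more stable X⁻ (or X) is on its own — i.e. the weaker a base it is — the better a leaving group it makes.
(CH₃)₃C–N₂⁺ loses N₂: no meaningful conjugate acid; N₂ departs as an exceptionally stable neutral molecule
(CH₃)₃C–I loses I⁻: pKₐ(HI) ≈ -10
(CH₃)₃C–OH₂⁺ loses H₂O: pKₐ(H₃O⁺) ≈ -1.7
(CH₃)₃C–F loses F⁻: pKₐ(HF) ≈ 3.2
(CH₃)₃C–OC(CH₃)₃ loses (CH₃)₃CO⁻: pKₐ(t-BuOH) ≈ 18

(CH₃)₃C–N₂⁺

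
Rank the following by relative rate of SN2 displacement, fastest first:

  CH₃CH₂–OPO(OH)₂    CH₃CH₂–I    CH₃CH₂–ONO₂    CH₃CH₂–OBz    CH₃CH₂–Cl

CH₃CH₂–I > CH₃CH₂–Cl > CH₃CH₂–ONO₂ > CH₃CH₂–OPO(OH)₂ > CH₃CH₂–OBz

With the same alkyl group throughout, only the leaving group differentiates the rates.
Leaving-group ability tracks the stability of the departed species; conjugate-acid pKₐ is the usual yardstick (lower pKₐ → better LG).
CH₃CH₂–I loses I⁻: pKₐ(HI) ≈ -10
CH₃CH₂–Cl loses Cl⁻: pKₐ(HCl) ≈ -7
CH₃CH₂–ONO₂ loses NO₃⁻: pKₐ(HNO₃) ≈ -1.3
CH₃CH₂–OPO(OH)₂ loses H₂PO₄⁻: pKₐ(H₃PO₄) ≈ 2.1
CH₃CH₂–OBz loses PhCOO⁻: pKₐ(C₆H₅COOH) ≈ 4.2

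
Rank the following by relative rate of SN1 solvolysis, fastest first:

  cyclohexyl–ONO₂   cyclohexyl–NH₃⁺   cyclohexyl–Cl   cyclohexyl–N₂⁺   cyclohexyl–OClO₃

cyclohexyl–N₂⁺ > cyclohexyl–OClO₃ > cyclohexyl–Cl > cyclohexyl–ONO₂ > cyclohexyl–NH₃⁺

Same R in every case — rank the leaving groups.
Rank by basicity of the departing species: weakest base leaves most easily.
cyclohexyl–N₂⁺ loses N₂: no meaningful conjugate acid; N₂ departs as an exceptionally stable neutral molecule
cyclohexyl–OClO₃ loses ClO₄⁻: pKₐ(HClO₄) ≈ -10
cyclohexyl–Cl loses Cl⁻: pKₐ(HCl) ≈ -7
cyclohexyl–ONO₂ loses NO₃⁻: pKₐ(HNO₃) ≈ -1.3
cyclohexyl–NH₃⁺ loses NH₃: pKₐ(NH₄⁺) ≈ 9.2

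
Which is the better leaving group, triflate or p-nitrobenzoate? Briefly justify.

triflate

triflate is the better leaving group.
pKₐ(CF₃SO₃H (triflic acid)) ≈ -14 versus pKₐ(p-nitrobenzoic acid) ≈ 3.4: triflate is the much weaker base.
Charge spread over three oxygens and a CF₃ group; the premier leaving group in synthesis.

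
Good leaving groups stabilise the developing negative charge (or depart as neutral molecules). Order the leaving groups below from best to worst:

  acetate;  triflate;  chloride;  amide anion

triflate > chloride > acetate > amide anion

The more stable X⁻ (or X) is on its own — i.e. the weaker a base it is — the better a leaving group it makes.
triflate: pKₐ(CF₃SO₃H (triflic acid)) ≈ -14 — charge spread over three oxygens and a CF₃ group; the premier leaving group in synthesis
chloride: pKₐ(HCl) ≈ -7 — moderately weak base
acetate: pKₐ(CH₃COOH) ≈ 4.8 — resonance-stabilised but still a weak base
amide anion: pKₐ(NH₃) ≈ 38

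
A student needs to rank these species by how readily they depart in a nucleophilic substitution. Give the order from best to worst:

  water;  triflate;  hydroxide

The more stable X⁻ (or X) is on its own — i.e. the weaker a base it is — the better a leaving group it makes.
triflate: pKₐ(CF₃SO₃H (triflic acid)) ≈ -14
water: pKₐ(H₃O⁺) ≈ -1.7
hydroxide: pKₐ(H₂O) ≈ 15.7

triflate > water > hydroxide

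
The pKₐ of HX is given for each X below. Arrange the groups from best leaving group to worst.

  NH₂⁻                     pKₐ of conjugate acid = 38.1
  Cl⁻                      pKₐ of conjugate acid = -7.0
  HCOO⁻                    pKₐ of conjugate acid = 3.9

Cl⁻ > HCOO⁻ > NH₂⁻

Lower conjugate-acid pKₐ ⇒ weaker base ⇒ better leaving group.
Sorting by the given values: Cl⁻ (-7.0), HCOO⁻ (3.9), NH₂⁻ (38.1).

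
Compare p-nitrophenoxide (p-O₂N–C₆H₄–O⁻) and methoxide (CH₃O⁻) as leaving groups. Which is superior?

p-nitrophenoxide (p-O₂N–C₆H₄–O⁻)

p-nitrophenoxide (p-O₂N–C₆H₄–O⁻) is the better leaving group.
pKₐ(p-nitrophenol) ≈ 7.2 versus pKₐ(CH₃OH) ≈ 15.5: p-nitrophenoxide (p-O₂N–C₆H₄–O⁻) is the much weaker base.
Nitro group delocalises the charge; the classic chromogenic LG.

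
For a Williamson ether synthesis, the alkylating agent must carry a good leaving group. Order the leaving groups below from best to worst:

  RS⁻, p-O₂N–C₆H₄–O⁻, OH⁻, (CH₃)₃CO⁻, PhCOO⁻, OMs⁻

OMs⁻ > PhCOO⁻ > p-O₂N–C₆H₄–O⁻ > RS⁻ > OH⁻ > (CH₃)₃CO⁻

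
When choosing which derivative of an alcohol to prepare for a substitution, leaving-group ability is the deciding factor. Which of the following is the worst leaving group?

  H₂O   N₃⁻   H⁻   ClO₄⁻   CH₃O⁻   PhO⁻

H⁻

ClO₄⁻: pKₐ(HClO₄) ≈ -10
H₂O: pKₐ(H₃O⁺) ≈ -1.7
N₃⁻: pKₐ(HN₃) ≈ 4.7
PhO⁻: pKₐ(C₆H₅OH (phenol)) ≈ 10
CH₃O⁻: pKₐ(CH₃OH) ≈ 15.5
H⁻: pKₐ(H₂) ≈ 36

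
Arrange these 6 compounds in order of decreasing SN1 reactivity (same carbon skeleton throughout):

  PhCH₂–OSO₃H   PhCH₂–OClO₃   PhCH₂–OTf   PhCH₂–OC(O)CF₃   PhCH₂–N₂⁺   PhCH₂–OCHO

With the same alkyl group throughout, only the leaving group differentiates the rates.
The more stable X⁻ (or X) is on its own — i.e. the weaker a base it is — the better a leaving group it makes.
PhCH₂–N₂⁺ loses N₂: no meaningful conjugate acid; N₂ departs as an exceptionally stable neutral molecule
PhCH₂–OTf loses OTf⁻: pKₐ(CF₃SO₃H (triflic acid)) ≈ -14
PhCH₂–OClO₃ loses ClO₄⁻: pKₐ(HClO₄) ≈ -10
PhCH₂–OSO₃H loses HSO₄⁻: pKₐ(H₂SO₄) ≈ -3
PhCH₂–OC(O)CF₃ loses CF₃COO⁻: pKₐ(CF₃COOH) ≈ 0.2
PhCH₂–OCHO loses HCOO⁻: pKₐ(HCOOH) ≈ 3.8

PhCH₂–N₂⁺ > PhCH₂–OTf > PhCH₂–OClO₃ > PhCH₂–OSO₃H > PhCH₂–OC(O)CF₃ > PhCH₂–OCHO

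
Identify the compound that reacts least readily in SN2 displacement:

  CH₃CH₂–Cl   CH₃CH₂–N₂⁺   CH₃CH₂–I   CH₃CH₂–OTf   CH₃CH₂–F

The skeletons are identical, so relative rate is governed entirely by leaving-group ability.
The more stable X⁻ (or X) is on its own — i.e. the weaker a base it is — the better a leaving group it makes.
CH₃CH₂–N₂⁺ loses N₂: no meaningful conjugate acid; N₂ departs as an exceptionally stable neutral molecule
CH₃CH₂–OTf loses OTf⁻: pKₐ(CF₃SO₃H (triflic acid)) ≈ -14
CH₃CH₂–I loses I⁻: pKₐ(HI) ≈ -10
CH₃CH₂–Cl loses Cl⁻: pKₐ(HCl) ≈ -7
CH₃CH₂–F loses F⁻: pKₐ(HF) ≈ 3.2

CH₃CH₂–F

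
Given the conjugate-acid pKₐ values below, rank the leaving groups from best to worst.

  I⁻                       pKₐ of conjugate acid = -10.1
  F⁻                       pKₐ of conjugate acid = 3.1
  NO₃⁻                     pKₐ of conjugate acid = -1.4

I⁻ > NO₃⁻ > F⁻

Lower conjugate-acid pKₐ ⇒ weaker base ⇒ better leaving group.
Sorting by the given values: I⁻ (-10.1), NO₃⁻ (-1.4), F⁻ (3.1).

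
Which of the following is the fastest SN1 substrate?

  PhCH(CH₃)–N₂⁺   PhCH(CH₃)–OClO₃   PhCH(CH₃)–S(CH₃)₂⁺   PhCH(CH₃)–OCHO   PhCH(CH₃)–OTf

Same R in every case — rank the leaving groups.
Rank by basicity of the departing species: weakest base leaves most easily.
PhCH(CH₃)–N₂⁺ loses N₂: no meaningful conjugate acid; N₂ departs as an exceptionally stable neutral molecule
PhCH(CH₃)–OTf loses OTf⁻: pKₐ(CF₃SO₃H (triflic acid)) ≈ -14
PhCH(CH₃)–OClO₃ loses ClO₄⁻: pKₐ(HClO₄) ≈ -10
PhCH(CH₃)–S(CH₃)₂⁺ loses SR'₂: pKₐ(R'₂SH⁺) ≈ -7
PhCH(CH₃)–OCHO loses HCOO⁻: pKₐ(HCOOH) ≈ 3.8

PhCH(CH₃)–N₂⁺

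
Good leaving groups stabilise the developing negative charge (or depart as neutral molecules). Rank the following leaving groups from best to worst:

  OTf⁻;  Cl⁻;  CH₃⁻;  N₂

A good leaving group is a weak base: the lower the pKₐ of its conjugate acid, the more readily it departs.
N₂: no meaningful conjugate acid; N₂ departs as an exceptionally stable neutral molecule
OTf⁻: pKₐ(CF₃SO₃H (triflic acid)) ≈ -14
Cl⁻: pKₐ(HCl) ≈ -7 — moderately weak base
CH₃⁻: pKₐ(CH₄) ≈ 48 — unstabilised carbanion; the worst conceivable leaving group

N₂ > OTf⁻ > Cl⁻ > CH₃⁻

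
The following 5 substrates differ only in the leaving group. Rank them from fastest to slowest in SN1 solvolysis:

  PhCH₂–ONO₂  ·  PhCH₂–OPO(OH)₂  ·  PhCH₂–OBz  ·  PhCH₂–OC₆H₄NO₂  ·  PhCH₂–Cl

PhCH₂–Cl > PhCH₂–ONO₂ > PhCH₂–OPO(OH)₂ > PhCH₂–OBz > PhCH₂–OC₆H₄NO₂

With the same alkyl group throughout, only the leaving group differentiates the rates.
Rank by basicity of the departing species: weakest base leaves most easily.
PhCH₂–Cl loses Cl⁻: pKₐ(HCl) ≈ -7
PhCH₂–ONO₂ loses NO₃⁻: pKₐ(HNO₃) ≈ -1.3
PhCH₂–OPO(OH)₂ loses H₂PO₄⁻: pKₐ(H₃PO₄) ≈ 2.1
PhCH₂–OBz loses PhCOO⁻: pKₐ(C₆H₅COOH) ≈ 4.2
PhCH₂–OC₆H₄NO₂ loses p-O₂N–C₆H₄–O⁻: pKₐ(p-nitrophenol) ≈ 7.2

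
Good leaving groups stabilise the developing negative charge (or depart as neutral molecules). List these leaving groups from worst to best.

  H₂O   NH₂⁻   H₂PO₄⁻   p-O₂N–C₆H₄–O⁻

The more stable X⁻ (or X) is on its own — i.e. the weaker a base it is — the better a leaving group it makes.
H₂O: pKₐ(H₃O⁺) ≈ -1.7
H₂PO₄⁻: pKₐ(H₃PO₄) ≈ 2.1
p-O₂N–C₆H₄–O⁻: pKₐ(p-nitrophenol) ≈ 7.2
NH₂⁻: pKₐ(NH₃) ≈ 38
Reversing gives the worst-to-best order requested.

NH₂⁻ < p-O₂N–C₆H₄–O⁻ < H₂PO₄⁻ < H₂O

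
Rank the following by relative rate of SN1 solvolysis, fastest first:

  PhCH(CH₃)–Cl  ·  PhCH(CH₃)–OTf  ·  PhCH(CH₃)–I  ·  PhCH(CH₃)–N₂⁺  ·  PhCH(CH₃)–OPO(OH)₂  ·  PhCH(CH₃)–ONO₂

PhCH(CH₃)–N₂⁺ > PhCH(CH₃)–OTf > PhCH(CH₃)–I > PhCH(CH₃)–Cl > PhCH(CH₃)–ONO₂ > PhCH(CH₃)–OPO(OH)₂

The skeletons are identical, so relative rate is governed entirely by leaving-group ability.
Rank by basicity of the departing species: weakest base leaves most easily.
PhCH(CH₃)–N₂⁺ loses N₂: no meaningful conjugate acid; N₂ departs as an exceptionally stable neutral molecule
PhCH(CH₃)–OTf loses OTf⁻: pKₐ(CF₃SO₃H (triflic acid)) ≈ -14
PhCH(CH₃)–I loses I⁻: pKₐ(HI) ≈ -10
PhCH(CH₃)–Cl loses Cl⁻: pKₐ(HCl) ≈ -7
PhCH(CH₃)–ONO₂ loses NO₃⁻: pKₐ(HNO₃) ≈ -1.3
PhCH(CH₃)–OPO(OH)₂ loses H₂PO₄⁻: pKₐ(H₃PO₄) ≈ 2.1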